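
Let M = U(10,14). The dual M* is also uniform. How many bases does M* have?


The dual of U(r,n) is U(n-r, n) = U(4,14).
Bases of U(4,14) are all (4)-element subsets.
|B(M*)| = (14 choose 4) = 1001.

1001


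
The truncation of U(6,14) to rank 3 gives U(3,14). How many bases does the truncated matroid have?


Truncating U(6,14) to rank 3 gives U(3,14).
Bases of U(3,14) are all 3-element subsets of 14 elements.
Number of bases = C(14,3) = 14! / (3! * 11!) = 364.

364


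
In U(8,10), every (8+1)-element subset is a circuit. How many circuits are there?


In U(8,10), circuits are the (9)-element subsets.
Any set of 9 elements is dependent, and removing any one element gives
an independent set of size 8, so it is a minimal dependent set.
Number of circuits = C(10,9) = 10.

10


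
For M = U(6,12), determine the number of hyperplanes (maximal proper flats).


Hyperplanes of U(6,12) are flats of rank 5.
In a uniform matroid, these are exactly the (5)-element subsets.
Count = (12 choose 5) = 792.

792


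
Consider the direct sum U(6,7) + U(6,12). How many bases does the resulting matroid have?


Bases of a direct sum M1 + M2: |B| = |B(M1)| * |B(M2)|.
|B(U(6,7))| = C(7,6) = 7.
|B(U(6,12))| = C(12,6) = 924.
Total bases = 7 * 924 = 6468.

6468


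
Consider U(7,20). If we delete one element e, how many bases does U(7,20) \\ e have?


Deleting e from U(7,20) gives U(7,19) since n > r.
Bases of U(7,19) = C(19,7) = 19! / (7! * 12!) = 50388.

50388


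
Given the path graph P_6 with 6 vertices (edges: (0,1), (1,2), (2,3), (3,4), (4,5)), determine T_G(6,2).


A path on 6 vertices is a tree with 5 edges.
T(x,y) = x^(5) for any tree.
T(6,2) = 6^5 = 7776.

7776


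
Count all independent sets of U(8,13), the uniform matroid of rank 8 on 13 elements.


Independent sets of U(8,13) are all subsets of size <= 8.
Count = (13 choose 0) + (13 choose 1) + (13 choose 2) + (13 choose 3) + (13 choose 4) + (13 choose 5) + (13 choose 6) + (13 choose 7) + (13 choose 8)
     = 1 + 13 + 78 + 286 + 715 + 1287 + 1716 + 1716 + 1287
     = 7099.

7099


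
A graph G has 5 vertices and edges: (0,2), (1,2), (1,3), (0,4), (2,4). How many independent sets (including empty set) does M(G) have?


An independent set in a graphic matroid is an acyclic edge subset.
G has 5 vertices and 5 edges.
Enumerate all 2^5 = 32 subsets, checking for acyclicity.
Total independent sets = 28.

28


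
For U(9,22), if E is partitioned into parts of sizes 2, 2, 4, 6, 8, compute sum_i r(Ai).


r(Ai) = min(|Ai|, 9) for each part.
Sum = min(2,9) + min(2,9) + min(4,9) + min(6,9) + min(8,9)
    = 2 + 2 + 4 + 6 + 8
    = 22.

22


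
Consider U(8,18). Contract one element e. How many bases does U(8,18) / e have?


Contracting e from U(8,18) gives U(7,17).
Bases of U(7,17) = C(17,7) = 19448.

19448


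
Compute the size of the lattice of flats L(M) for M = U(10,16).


Flats of U(10,16): every subset of size < 10 is a flat, plus E itself.
Count = C(16,0) + C(16,1) + C(16,2) + C(16,3) + C(16,4) + C(16,5) + C(16,6) + C(16,7) + C(16,8) + C(16,9) + 1
     = 1 + 16 + 120 + 560 + 1820 + 4368 + 8008 + 11440 + 12870 + 11440 + 1
     = 50644.

50644


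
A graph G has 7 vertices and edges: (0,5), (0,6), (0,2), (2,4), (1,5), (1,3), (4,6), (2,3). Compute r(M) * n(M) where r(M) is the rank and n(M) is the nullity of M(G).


r(M) = |V| - c = 7 - 1 = 6.
nullity = |E| - r(M) = 8 - 6 = 2.
Product = 6 * 2 = 12.

12


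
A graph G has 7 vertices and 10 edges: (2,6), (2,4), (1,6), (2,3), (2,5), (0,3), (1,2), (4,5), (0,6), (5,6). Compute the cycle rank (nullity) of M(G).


Cycle rank (nullity) = |E| - r(M) = |E| - (|V| - c).
|E| = 10, |V| = 7, c = 1.
Nullity = 10 - (7 - 1) = 10 - 6 = 4.

4


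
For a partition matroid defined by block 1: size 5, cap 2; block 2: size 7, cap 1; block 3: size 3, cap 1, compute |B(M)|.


A basis picks exactly ci elements from block i.
Number of bases = product of C(|Si|, ci).
= C(5,2) * C(7,1) * C(3,1)
= 10 * 7 * 3
= 210.

210


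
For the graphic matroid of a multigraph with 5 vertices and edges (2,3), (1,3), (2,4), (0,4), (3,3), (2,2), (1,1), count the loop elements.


In a graphic matroid, a loop is a self-loop edge (u,u) with rank 0.
Examining all 7 edges for self-loops...
Self-loops found: (3,3), (2,2), (1,1)
Number of loops = 3.

3


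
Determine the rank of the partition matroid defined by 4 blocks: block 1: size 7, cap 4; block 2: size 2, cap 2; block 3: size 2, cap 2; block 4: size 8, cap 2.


Rank of a partition matroid = sum of min(|Si|, ci) for each block.
= min(7,4) + min(2,2) + min(2,2) + min(8,2)
= 4 + 2 + 2 + 2
= 10.

10


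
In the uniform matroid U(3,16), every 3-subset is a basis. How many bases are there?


Bases of U(3,16) are all 3-element subsets of the 16-element ground set.
Number of bases = C(16,3).
(16 choose 3) = 560.

560


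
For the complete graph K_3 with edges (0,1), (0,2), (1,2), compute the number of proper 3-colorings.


P(K_3, k) = k(k-1)(k-2)...(k-2).
P(3) = (3) * (2) * (1) = 6.

6


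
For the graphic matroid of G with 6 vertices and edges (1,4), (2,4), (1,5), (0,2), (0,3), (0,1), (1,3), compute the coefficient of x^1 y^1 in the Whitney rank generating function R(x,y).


R(x,y) = sum over A in 2^E of x^(r(E)-r(A)) * y^(|A|-r(A)).
G has 6 vertices, 7 edges. r(E) = 5.
Enumerate all 2^7 = 128 subsets.
Count subsets with r(E)-r(A)=1 and |A|-r(A)=1: 10.

10


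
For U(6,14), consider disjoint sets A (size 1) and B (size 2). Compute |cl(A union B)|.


|A union B| = 1 + 2 = 3 (disjoint).
In U(6,14), cl(S) = S if |S| < 6, else cl(S) = E.
Since 3 < 6, cl(A union B) = A union B.
|cl(A union B)| = 3.

3


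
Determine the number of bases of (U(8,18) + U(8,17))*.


(M1+M2)* = M1* + M2*.
M1* = U(10,18), bases: C(18,10) = 43758.
M2* = U(9,17), bases: C(17,9) = 24310.
|B(M*)| = 43758 * 24310 = 1063756980.

1063756980


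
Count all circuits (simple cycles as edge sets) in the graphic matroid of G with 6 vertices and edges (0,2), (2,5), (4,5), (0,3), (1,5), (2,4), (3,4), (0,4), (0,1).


A circuit in a graphic matroid = edge set of a simple cycle.
G has 6 vertices and 9 edges.
Enumerating all minimal edge subsets forming cycles...
Total circuits found: 12.

12


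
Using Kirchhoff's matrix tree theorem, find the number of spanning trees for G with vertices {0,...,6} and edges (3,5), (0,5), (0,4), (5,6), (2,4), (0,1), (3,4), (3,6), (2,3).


By Kirchhoff's matrix tree theorem, the number of spanning trees equals
the determinant of any cofactor of the Laplacian matrix L.
G has 7 vertices and 9 edges.
Computing the (6 x 6) cofactor determinant gives 30.

30


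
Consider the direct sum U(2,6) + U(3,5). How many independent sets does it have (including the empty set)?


For a direct sum, |I(M1+M2)| = |I(M1)| * |I(M2)|.
|I(U(2,6))| = sum C(6,k) for k=0..2 = 22.
|I(U(3,5))| = sum C(5,k) for k=0..3 = 26.
Total = 22 * 26 = 572.

572


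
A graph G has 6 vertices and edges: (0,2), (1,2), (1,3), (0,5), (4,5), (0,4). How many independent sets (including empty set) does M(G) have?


An independent set in a graphic matroid is an acyclic edge subset.
G has 6 vertices and 6 edges.
Enumerate all 2^6 = 64 subsets, checking for acyclicity.
Total independent sets = 56.

56


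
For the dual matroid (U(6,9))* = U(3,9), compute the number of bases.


The dual of U(r,n) is U(n-r, n) = U(3,9).
Bases of U(3,9) are all (3)-element subsets.
|B(M*)| = C(9,3) = (9 * 8 * 7) / (1 * 2 * 3) = 84.

84


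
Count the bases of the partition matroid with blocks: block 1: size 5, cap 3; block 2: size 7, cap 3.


A basis picks exactly ci elements from block i.
Number of bases = product of C(|Si|, ci).
= C(5,3) * C(7,3)
= 10 * 35
= 350.

350


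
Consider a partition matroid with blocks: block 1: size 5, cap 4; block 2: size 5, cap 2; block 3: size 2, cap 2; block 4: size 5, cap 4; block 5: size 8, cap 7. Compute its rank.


Rank of a partition matroid = sum of min(|Si|, ci) for each block.
= min(5,4) + min(5,2) + min(2,2) + min(5,4) + min(8,7)
= 4 + 2 + 2 + 4 + 7
= 19.

19


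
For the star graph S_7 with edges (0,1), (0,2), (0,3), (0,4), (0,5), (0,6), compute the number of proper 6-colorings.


P(tree, k) = k * (k-1)^(6) for any tree on 7 vertices.
P(6) = 6 * 5^6 = 6 * 15625 = 93750.

93750


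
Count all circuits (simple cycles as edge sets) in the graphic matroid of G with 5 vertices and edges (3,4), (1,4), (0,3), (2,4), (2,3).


A circuit in a graphic matroid = edge set of a simple cycle.
G has 5 vertices and 5 edges.
Enumerating all minimal edge subsets forming cycles...
Total circuits found: 1.

1


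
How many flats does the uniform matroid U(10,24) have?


Flats of U(10,24): every subset of size < 10 is a flat, plus E itself.
Count = C(24,0) + C(24,1) + C(24,2) + C(24,3) + C(24,4) + C(24,5) + C(24,6) + C(24,7) + C(24,8) + C(24,9) + 1
     = 1 + 24 + 276 + 2024 + 10626 + 42504 + 134596 + 346104 + 735471 + 1307504 + 1
     = 2579131.

2579131


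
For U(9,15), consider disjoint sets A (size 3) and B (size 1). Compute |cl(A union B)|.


|A union B| = 3 + 1 = 4 (disjoint).
In U(9,15), cl(S) = S if |S| < 9, else cl(S) = E.
Since 4 < 9, cl(A union B) = A union B.
|cl(A union B)| = 4.

4


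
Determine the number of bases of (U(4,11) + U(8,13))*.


(M1+M2)* = M1* + M2*.
M1* = U(7,11), bases: C(11,7) = 330.
M2* = U(5,13), bases: C(13,5) = 1287.
|B(M*)| = 330 * 1287 = 424710.

424710


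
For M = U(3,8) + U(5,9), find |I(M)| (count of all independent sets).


For a direct sum, |I(M1+M2)| = |I(M1)| * |I(M2)|.
|I(U(3,8))| = sum C(8,k) for k=0..3 = 93.
|I(U(5,9))| = sum C(9,k) for k=0..5 = 382.
Total = 93 * 382 = 35526.

35526


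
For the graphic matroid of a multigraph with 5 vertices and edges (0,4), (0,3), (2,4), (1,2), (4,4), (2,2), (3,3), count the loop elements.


In a graphic matroid, a loop is a self-loop edge (u,u) with rank 0.
Examining all 7 edges for self-loops...
Self-loops found: (4,4), (2,2), (3,3)
Number of loops = 3.

3


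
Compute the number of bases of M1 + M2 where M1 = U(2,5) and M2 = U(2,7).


Bases of a direct sum M1 + M2: |B| = |B(M1)| * |B(M2)|.
|B(U(2,5))| = C(5,2) = 10.
|B(U(2,7))| = C(7,2) = 21.
Total bases = 10 * 21 = 210.

210


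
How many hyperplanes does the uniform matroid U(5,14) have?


Hyperplanes of U(5,14) are flats of rank 4.
In a uniform matroid, these are exactly the (4)-element subsets.
Count = C(14,4) = 14! / (4! * 10!) = 1001.

1001


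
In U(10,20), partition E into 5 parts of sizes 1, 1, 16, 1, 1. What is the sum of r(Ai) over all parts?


r(Ai) = min(|Ai|, 10) for each part.
Sum = min(1,10) + min(1,10) + min(16,10) + min(1,10) + min(1,10)
    = 1 + 1 + 10 + 1 + 1
    = 14.

14


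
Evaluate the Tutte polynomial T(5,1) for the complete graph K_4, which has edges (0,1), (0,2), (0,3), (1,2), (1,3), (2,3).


T(K_4; x,y) = x^3 + 3x^2 + 4xy + 2x + y^3 + 3y^2 + 2y.
Substituting x=5, y=1:
= 125 + 75 + 20 + 10 + 1 + 3 + 2
= 236.

236


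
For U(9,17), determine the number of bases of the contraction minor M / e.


Contracting e from U(9,17) gives U(8,16).
Bases of U(8,16) = C(16,8) = 12870.

12870


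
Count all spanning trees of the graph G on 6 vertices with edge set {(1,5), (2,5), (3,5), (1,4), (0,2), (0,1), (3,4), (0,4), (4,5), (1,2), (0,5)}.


By Kirchhoff's matrix tree theorem, the number of spanning trees equals
the determinant of any cofactor of the Laplacian matrix L.
G has 6 vertices and 11 edges.
Computing the (5 x 5) cofactor determinant gives 185.

185


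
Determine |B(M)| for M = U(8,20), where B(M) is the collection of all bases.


Bases of U(8,20) are all 8-element subsets of the 20-element ground set.
Number of bases = C(20,8).
C(20,8) = 125970.

125970


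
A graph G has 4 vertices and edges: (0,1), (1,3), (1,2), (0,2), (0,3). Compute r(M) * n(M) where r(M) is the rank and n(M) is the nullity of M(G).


r(M) = |V| - c = 4 - 1 = 3.
nullity = |E| - r(M) = 5 - 3 = 2.
Product = 3 * 2 = 6.

6


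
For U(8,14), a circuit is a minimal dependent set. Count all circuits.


In U(8,14), circuits are the (9)-element subsets.
Any set of 9 elements is dependent, and removing any one element gives
an independent set of size 8, so it is a minimal dependent set.
Number of circuits = C(14,9) = 14! / (9! * 5!) = 2002.

2002


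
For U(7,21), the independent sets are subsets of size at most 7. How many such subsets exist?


Independent sets of U(7,21) are all subsets of size <= 7.
Count = C(21,0) + C(21,1) + C(21,2) + C(21,3) + C(21,4) + C(21,5) + C(21,6) + C(21,7)
     = 1 + 21 + 210 + 1330 + 5985 + 20349 + 54264 + 116280
     = 198440.

198440


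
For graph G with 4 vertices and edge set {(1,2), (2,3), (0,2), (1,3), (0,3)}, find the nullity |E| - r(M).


Cycle rank (nullity) = |E| - r(M) = |E| - (|V| - c).
|E| = 5, |V| = 4, c = 1.
Nullity = 5 - (4 - 1) = 5 - 3 = 2.

2


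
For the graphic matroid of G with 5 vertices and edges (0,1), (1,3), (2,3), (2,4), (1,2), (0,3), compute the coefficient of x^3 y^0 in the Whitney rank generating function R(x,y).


R(x,y) = sum over A in 2^E of x^(r(E)-r(A)) * y^(|A|-r(A)).
G has 5 vertices, 6 edges. r(E) = 4.
Enumerate all 2^6 = 64 subsets.
Count subsets with r(E)-r(A)=3 and |A|-r(A)=0: 6.

6


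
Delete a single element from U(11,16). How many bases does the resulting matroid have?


Deleting e from U(11,16) gives U(11,15) since n > r.
Bases of U(11,15) = C(15,11) = 1365.

1365


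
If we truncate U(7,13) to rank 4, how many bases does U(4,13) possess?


Truncating U(7,13) to rank 4 gives U(4,13).
Bases of U(4,13) are all 4-element subsets of 13 elements.
Number of bases = C(13,4) = (13 * 12 * 11 * 10) / (1 * 2 * 3 * 4) = 715.

715


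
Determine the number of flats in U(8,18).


Flats of U(8,18): every subset of size < 8 is a flat, plus E itself.
Count = (18 choose 0) + (18 choose 1) + (18 choose 2) + (18 choose 3) + (18 choose 4) + (18 choose 5) + (18 choose 6) + (18 choose 7) + 1
     = 1 + 18 + 153 + 816 + 3060 + 8568 + 18564 + 31824 + 1
     = 63005.

63005


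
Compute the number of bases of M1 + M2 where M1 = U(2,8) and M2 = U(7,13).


Bases of a direct sum M1 + M2: |B| = |B(M1)| * |B(M2)|.
|B(U(2,8))| = C(8,2) = 28.
|B(U(7,13))| = C(13,7) = 1716.
Total bases = 28 * 1716 = 48048.

48048


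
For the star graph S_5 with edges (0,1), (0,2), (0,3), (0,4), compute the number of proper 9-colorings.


P(tree, k) = k * (k-1)^(4) for any tree on 5 vertices.
P(9) = 9 * 8^4 = 9 * 4096 = 36864.

36864


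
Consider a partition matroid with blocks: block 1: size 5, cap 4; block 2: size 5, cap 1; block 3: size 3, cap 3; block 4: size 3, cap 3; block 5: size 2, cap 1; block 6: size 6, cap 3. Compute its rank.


Rank of a partition matroid = sum of min(|Si|, ci) for each block.
= min(5,4) + min(5,1) + min(3,3) + min(3,3) + min(2,1) + min(6,3)
= 4 + 1 + 3 + 3 + 1 + 3
= 15.

15


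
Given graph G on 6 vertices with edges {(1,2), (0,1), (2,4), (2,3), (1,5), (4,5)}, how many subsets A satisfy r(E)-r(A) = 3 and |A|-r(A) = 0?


R(x,y) = sum over A in 2^E of x^(r(E)-r(A)) * y^(|A|-r(A)).
G has 6 vertices, 6 edges. r(E) = 5.
Enumerate all 2^6 = 64 subsets.
Count subsets with r(E)-r(A)=3 and |A|-r(A)=0: 15.

15


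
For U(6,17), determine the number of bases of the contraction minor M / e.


Contracting e from U(6,17) gives U(5,16).
Bases of U(5,16) = C(16,5) = 4368.

4368


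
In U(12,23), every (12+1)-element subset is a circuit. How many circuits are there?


In U(12,23), circuits are the (13)-element subsets.
Any set of 13 elements is dependent, and removing any one element gives
an independent set of size 12, so it is a minimal dependent set.
Number of circuits = (23 choose 13) = 1144066.

1144066


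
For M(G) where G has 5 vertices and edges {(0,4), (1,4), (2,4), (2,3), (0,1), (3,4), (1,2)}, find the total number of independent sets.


An independent set in a graphic matroid is an acyclic edge subset.
G has 5 vertices and 7 edges.
Enumerate all 2^7 = 128 subsets, checking for acyclicity.
Total independent sets = 82.

82


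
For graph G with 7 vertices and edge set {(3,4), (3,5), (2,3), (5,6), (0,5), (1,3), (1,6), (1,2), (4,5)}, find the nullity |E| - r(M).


Cycle rank (nullity) = |E| - r(M) = |E| - (|V| - c).
|E| = 9, |V| = 7, c = 1.
Nullity = 9 - (7 - 1) = 9 - 6 = 3.

3


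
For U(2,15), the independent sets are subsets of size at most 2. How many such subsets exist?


Independent sets of U(2,15) are all subsets of size <= 2.
Count = C(15,0) + C(15,1) + C(15,2)
     = 1 + 15 + 105
     = 121.

121


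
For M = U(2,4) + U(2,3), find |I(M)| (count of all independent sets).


For a direct sum, |I(M1+M2)| = |I(M1)| * |I(M2)|.
|I(U(2,4))| = sum C(4,k) for k=0..2 = 11.
|I(U(2,3))| = sum C(3,k) for k=0..2 = 7.
Total = 11 * 7 = 77.

77


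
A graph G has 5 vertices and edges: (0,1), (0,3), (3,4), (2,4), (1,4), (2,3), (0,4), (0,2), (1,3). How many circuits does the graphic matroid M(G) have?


A circuit in a graphic matroid = edge set of a simple cycle.
G has 5 vertices and 9 edges.
Enumerating all minimal edge subsets forming cycles...
Total circuits found: 22.

22


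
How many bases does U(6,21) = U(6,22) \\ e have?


Deleting e from U(6,22) gives U(6,21) since n > r.
Bases of U(6,21) = (21 choose 6) = 54264.

54264


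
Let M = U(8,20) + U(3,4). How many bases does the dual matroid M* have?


(M1+M2)* = M1* + M2*.
M1* = U(12,20), bases: C(20,12) = 125970.
M2* = U(1,4), bases: C(4,1) = 4.
|B(M*)| = 125970 * 4 = 503880.

503880


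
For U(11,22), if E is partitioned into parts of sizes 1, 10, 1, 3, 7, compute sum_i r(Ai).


r(Ai) = min(|Ai|, 11) for each part.
Sum = min(1,11) + min(10,11) + min(1,11) + min(3,11) + min(7,11)
    = 1 + 10 + 1 + 3 + 7
    = 22.

22


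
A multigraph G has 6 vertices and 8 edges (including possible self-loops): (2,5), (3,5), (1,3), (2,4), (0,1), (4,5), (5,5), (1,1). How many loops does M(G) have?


In a graphic matroid, a loop is a self-loop edge (u,u) with rank 0.
Examining all 8 edges for self-loops...
Self-loops found: (5,5), (1,1)
Number of loops = 2.

2


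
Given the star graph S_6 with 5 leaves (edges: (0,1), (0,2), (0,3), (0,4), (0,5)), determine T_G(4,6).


A star on 6 vertices is a tree with 5 edges.
T(x,y) = x^(5) for any tree.
T(4,6) = 4^5 = 1024.

1024


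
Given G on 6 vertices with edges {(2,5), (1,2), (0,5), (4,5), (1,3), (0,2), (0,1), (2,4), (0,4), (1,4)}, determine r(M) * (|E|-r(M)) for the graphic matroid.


r(M) = |V| - c = 6 - 1 = 5.
nullity = |E| - r(M) = 10 - 5 = 5.
Product = 5 * 5 = 25.

25


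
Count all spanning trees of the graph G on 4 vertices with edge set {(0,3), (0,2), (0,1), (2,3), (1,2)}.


By Kirchhoff's matrix tree theorem, the number of spanning trees equals
the determinant of any cofactor of the Laplacian matrix L.
G has 4 vertices and 5 edges.
Computing the (3 x 3) cofactor determinant gives 8.

8


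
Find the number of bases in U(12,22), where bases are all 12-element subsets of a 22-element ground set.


Bases of U(12,22) are all 12-element subsets of the 22-element ground set.
Number of bases = C(22,12).
C(22,12) = 646646.

646646


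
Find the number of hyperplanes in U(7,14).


Hyperplanes of U(7,14) are flats of rank 6.
In a uniform matroid, these are exactly the (6)-element subsets.
Count = C(14,6) = 14! / (6! * 8!) = 3003.

3003


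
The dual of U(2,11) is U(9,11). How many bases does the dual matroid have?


The dual of U(r,n) is U(n-r, n) = U(9,11).
Bases of U(9,11) are all (9)-element subsets.
|B(M*)| = (11 choose 9) = 55.

55


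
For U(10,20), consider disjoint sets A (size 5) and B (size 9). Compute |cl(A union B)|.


|A union B| = 5 + 9 = 14 (disjoint).
In U(10,20), cl(S) = S if |S| < 10, else cl(S) = E.
Since 14 >= 10, cl(A union B) = E.
|cl(A union B)| = 20.

20


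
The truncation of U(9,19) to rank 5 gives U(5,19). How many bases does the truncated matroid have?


Truncating U(9,19) to rank 5 gives U(5,19).
Bases of U(5,19) are all 5-element subsets of 19 elements.
Number of bases = (19 choose 5) = 11628.

11628


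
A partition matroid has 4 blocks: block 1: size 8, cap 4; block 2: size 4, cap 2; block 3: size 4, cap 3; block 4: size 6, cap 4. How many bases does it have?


A basis picks exactly ci elements from block i.
Number of bases = product of C(|Si|, ci).
= C(8,4) * C(4,2) * C(4,3) * C(6,4)
= 70 * 6 * 4 * 15
= 25200.

25200


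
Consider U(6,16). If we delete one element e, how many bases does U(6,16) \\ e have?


Deleting e from U(6,16) gives U(6,15) since n > r.
Bases of U(6,15) = C(15,6) = 15! / (6! * 9!) = 5005.

5005


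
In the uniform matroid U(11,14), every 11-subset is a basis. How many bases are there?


Bases of U(11,14) are all 11-element subsets of the 14-element ground set.
Number of bases = C(14,11).
(14 choose 11) = 364.

364


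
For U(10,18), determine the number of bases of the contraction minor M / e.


Contracting e from U(10,18) gives U(9,17).
Bases of U(9,17) = C(17,9) = 24310.

24310


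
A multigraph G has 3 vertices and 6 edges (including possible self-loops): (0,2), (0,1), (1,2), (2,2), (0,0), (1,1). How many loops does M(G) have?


In a graphic matroid, a loop is a self-loop edge (u,u) with rank 0.
Examining all 6 edges for self-loops...
Self-loops found: (2,2), (0,0), (1,1)
Number of loops = 3.

3


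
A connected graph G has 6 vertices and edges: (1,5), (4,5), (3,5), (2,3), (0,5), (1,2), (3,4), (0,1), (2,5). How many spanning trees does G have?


By Kirchhoff's matrix tree theorem, the number of spanning trees equals
the determinant of any cofactor of the Laplacian matrix L.
G has 6 vertices and 9 edges.
Computing the (5 x 5) cofactor determinant gives 55.

55


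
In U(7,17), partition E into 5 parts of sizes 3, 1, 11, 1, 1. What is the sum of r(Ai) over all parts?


r(Ai) = min(|Ai|, 7) for each part.
Sum = min(3,7) + min(1,7) + min(11,7) + min(1,7) + min(1,7)
    = 3 + 1 + 7 + 1 + 1
    = 13.

13


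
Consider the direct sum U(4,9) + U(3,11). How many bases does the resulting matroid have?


Bases of a direct sum M1 + M2: |B| = |B(M1)| * |B(M2)|.
|B(U(4,9))| = C(9,4) = 126.
|B(U(3,11))| = C(11,3) = 165.
Total bases = 126 * 165 = 20790.

20790


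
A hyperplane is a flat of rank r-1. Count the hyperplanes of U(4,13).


Hyperplanes of U(4,13) are flats of rank 3.
In a uniform matroid, these are exactly the (3)-element subsets.
Count = (13 choose 3) = 286.

286


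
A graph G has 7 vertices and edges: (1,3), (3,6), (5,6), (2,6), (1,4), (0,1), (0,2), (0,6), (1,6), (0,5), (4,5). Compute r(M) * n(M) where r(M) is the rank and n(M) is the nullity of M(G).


r(M) = |V| - c = 7 - 1 = 6.
nullity = |E| - r(M) = 11 - 6 = 5.
Product = 6 * 5 = 30.

30


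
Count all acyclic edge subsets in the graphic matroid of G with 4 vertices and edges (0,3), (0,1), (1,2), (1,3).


An independent set in a graphic matroid is an acyclic edge subset.
G has 4 vertices and 4 edges.
Enumerate all 2^4 = 16 subsets, checking for acyclicity.
Total independent sets = 14.

14


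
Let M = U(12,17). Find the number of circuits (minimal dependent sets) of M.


In U(12,17), circuits are the (13)-element subsets.
Any set of 13 elements is dependent, and removing any one element gives
an independent set of size 12, so it is a minimal dependent set.
Number of circuits = C(17,13) = 17! / (13! * 4!) = 2380.

2380


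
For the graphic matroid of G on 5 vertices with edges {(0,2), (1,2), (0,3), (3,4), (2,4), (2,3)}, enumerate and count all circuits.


A circuit in a graphic matroid = edge set of a simple cycle.
G has 5 vertices and 6 edges.
Enumerating all minimal edge subsets forming cycles...
Total circuits found: 3.

3


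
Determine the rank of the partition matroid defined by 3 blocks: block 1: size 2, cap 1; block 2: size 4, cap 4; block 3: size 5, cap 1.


Rank of a partition matroid = sum of min(|Si|, ci) for each block.
= min(2,1) + min(4,4) + min(5,1)
= 1 + 4 + 1
= 6.

6


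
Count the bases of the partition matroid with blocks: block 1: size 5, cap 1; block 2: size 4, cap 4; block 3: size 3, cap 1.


A basis picks exactly ci elements from block i.
Number of bases = product of C(|Si|, ci).
= C(5,1) * C(4,4) * C(3,1)
= 5 * 1 * 3
= 15.

15


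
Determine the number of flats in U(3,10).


Flats of U(3,10): every subset of size < 3 is a flat, plus E itself.
Count = C(10,0) + C(10,1) + C(10,2) + 1
     = 1 + 10 + 45 + 1
     = 57.

57


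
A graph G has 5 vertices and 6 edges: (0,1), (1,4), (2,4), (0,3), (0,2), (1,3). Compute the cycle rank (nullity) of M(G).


Cycle rank (nullity) = |E| - r(M) = |E| - (|V| - c).
|E| = 6, |V| = 5, c = 1.
Nullity = 6 - (5 - 1) = 6 - 4 = 2.

2


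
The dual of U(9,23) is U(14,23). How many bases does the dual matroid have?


The dual of U(r,n) is U(n-r, n) = U(14,23).
Bases of U(14,23) are all (14)-element subsets.
|B(M*)| = C(23,14) = 23! / (14! * 9!) = 817190.

817190


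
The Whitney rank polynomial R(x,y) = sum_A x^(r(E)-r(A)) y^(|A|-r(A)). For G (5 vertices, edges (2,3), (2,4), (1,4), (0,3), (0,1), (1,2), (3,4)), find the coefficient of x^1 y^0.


R(x,y) = sum over A in 2^E of x^(r(E)-r(A)) * y^(|A|-r(A)).
G has 5 vertices, 7 edges. r(E) = 4.
Enumerate all 2^7 = 128 subsets.
Count subsets with r(E)-r(A)=1 and |A|-r(A)=0: 33.

33


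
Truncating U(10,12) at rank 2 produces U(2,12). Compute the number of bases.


Truncating U(10,12) to rank 2 gives U(2,12).
Bases of U(2,12) are all 2-element subsets of 12 elements.
Number of bases = (12 choose 2) = 66.

66


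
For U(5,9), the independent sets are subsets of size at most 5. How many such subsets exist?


Independent sets of U(5,9) are all subsets of size <= 5.
Count = (9 choose 0) + (9 choose 1) + (9 choose 2) + (9 choose 3) + (9 choose 4) + (9 choose 5)
     = 1 + 9 + 36 + 84 + 126 + 126
     = 382.

382


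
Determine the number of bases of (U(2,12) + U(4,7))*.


(M1+M2)* = M1* + M2*.
M1* = U(10,12), bases: C(12,10) = 66.
M2* = U(3,7), bases: C(7,3) = 35.
|B(M*)| = 66 * 35 = 2310.

2310


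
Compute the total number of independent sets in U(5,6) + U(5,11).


For a direct sum, |I(M1+M2)| = |I(M1)| * |I(M2)|.
|I(U(5,6))| = sum C(6,k) for k=0..5 = 63.
|I(U(5,11))| = sum C(11,k) for k=0..5 = 1024.
Total = 63 * 1024 = 64512.

64512


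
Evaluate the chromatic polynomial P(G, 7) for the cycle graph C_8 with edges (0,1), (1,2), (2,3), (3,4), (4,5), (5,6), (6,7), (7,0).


P(C_8, k) = (k-1)^8 + (-1)^8*(k-1).
P(7) = (6)^8 + 6
= 1679616 + 6 = 1679622.

1679622


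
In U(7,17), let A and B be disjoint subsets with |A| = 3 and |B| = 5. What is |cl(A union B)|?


|A union B| = 3 + 5 = 8 (disjoint).
In U(7,17), cl(S) = S if |S| < 7, else cl(S) = E.
Since 8 >= 7, cl(A union B) = E.
|cl(A union B)| = 17.

17


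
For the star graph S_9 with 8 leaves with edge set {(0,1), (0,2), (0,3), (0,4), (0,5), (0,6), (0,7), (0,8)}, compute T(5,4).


A star on 9 vertices is a tree with 8 edges.
T(x,y) = x^(8) for any tree.
T(5,4) = 5^8 = 390625.

390625


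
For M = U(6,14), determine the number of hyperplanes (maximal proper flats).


Hyperplanes of U(6,14) are flats of rank 5.
In a uniform matroid, these are exactly the (5)-element subsets.
Count = C(14,5) = 2002.

2002


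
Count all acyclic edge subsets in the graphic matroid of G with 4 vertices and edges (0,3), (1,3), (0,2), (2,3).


An independent set in a graphic matroid is an acyclic edge subset.
G has 4 vertices and 4 edges.
Enumerate all 2^4 = 16 subsets, checking for acyclicity.
Total independent sets = 14.

14


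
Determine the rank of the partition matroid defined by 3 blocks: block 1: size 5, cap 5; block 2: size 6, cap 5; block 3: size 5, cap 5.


Rank of a partition matroid = sum of min(|Si|, ci) for each block.
= min(5,5) + min(6,5) + min(5,5)
= 5 + 5 + 5
= 15.

15


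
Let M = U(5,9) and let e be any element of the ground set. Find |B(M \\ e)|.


Deleting e from U(5,9) gives U(5,8) since n > r.
Bases of U(5,8) = C(8,5) = 8! / (5! * 3!) = 56.

56


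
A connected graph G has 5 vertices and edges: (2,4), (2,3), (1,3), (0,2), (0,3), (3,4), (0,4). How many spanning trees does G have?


By Kirchhoff's matrix tree theorem, the number of spanning trees equals
the determinant of any cofactor of the Laplacian matrix L.
G has 5 vertices and 7 edges.
Computing the (4 x 4) cofactor determinant gives 16.

16


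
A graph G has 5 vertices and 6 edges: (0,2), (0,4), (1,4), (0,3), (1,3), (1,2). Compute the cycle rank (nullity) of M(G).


Cycle rank (nullity) = |E| - r(M) = |E| - (|V| - c).
|E| = 6, |V| = 5, c = 1.
Nullity = 6 - (5 - 1) = 6 - 4 = 2.

2


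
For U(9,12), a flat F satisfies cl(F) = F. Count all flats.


Flats of U(9,12): every subset of size < 9 is a flat, plus E itself.
Count = (12 choose 0) + (12 choose 1) + (12 choose 2) + (12 choose 3) + (12 choose 4) + (12 choose 5) + (12 choose 6) + (12 choose 7) + (12 choose 8) + 1
     = 1 + 12 + 66 + 220 + 495 + 792 + 924 + 792 + 495 + 1
     = 3798.

3798


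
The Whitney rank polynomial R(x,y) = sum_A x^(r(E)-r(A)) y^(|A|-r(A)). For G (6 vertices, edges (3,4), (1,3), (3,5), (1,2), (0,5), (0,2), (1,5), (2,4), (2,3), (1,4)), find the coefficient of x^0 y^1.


R(x,y) = sum over A in 2^E of x^(r(E)-r(A)) * y^(|A|-r(A)).
G has 6 vertices, 10 edges. r(E) = 5.
Enumerate all 2^10 = 1024 subsets.
Count subsets with r(E)-r(A)=0 and |A|-r(A)=1: 159.

159


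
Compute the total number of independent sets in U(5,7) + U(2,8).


For a direct sum, |I(M1+M2)| = |I(M1)| * |I(M2)|.
|I(U(5,7))| = sum C(7,k) for k=0..5 = 120.
|I(U(2,8))| = sum C(8,k) for k=0..2 = 37.
Total = 120 * 37 = 4440.

4440


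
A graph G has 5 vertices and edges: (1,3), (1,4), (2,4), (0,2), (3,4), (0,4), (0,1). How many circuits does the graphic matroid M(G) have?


A circuit in a graphic matroid = edge set of a simple cycle.
G has 5 vertices and 7 edges.
Enumerating all minimal edge subsets forming cycles...
Total circuits found: 6.

6


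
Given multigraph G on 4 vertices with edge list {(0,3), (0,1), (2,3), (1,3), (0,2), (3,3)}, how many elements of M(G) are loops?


In a graphic matroid, a loop is a self-loop edge (u,u) with rank 0.
Examining all 6 edges for self-loops...
Self-loops found: (3,3)
Number of loops = 1.

1


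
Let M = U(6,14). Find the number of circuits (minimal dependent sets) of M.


In U(6,14), circuits are the (7)-element subsets.
Any set of 7 elements is dependent, and removing any one element gives
an independent set of size 6, so it is a minimal dependent set.
Number of circuits = C(14,7) = 14! / (7! * 7!) = 3432.

3432


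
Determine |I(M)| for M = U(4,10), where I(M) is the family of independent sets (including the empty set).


Independent sets of U(4,10) are all subsets of size <= 4.
Count = C(10,0) + C(10,1) + C(10,2) + C(10,3) + C(10,4)
     = 1 + 10 + 45 + 120 + 210
     = 386.

386


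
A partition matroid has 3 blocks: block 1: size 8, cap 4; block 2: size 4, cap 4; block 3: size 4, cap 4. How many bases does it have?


A basis picks exactly ci elements from block i.
Number of bases = product of C(|Si|, ci).
= C(8,4) * C(4,4) * C(4,4)
= 70 * 1 * 1
= 70.

70


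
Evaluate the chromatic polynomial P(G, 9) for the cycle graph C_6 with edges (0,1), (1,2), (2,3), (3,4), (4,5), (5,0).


P(C_6, k) = (k-1)^6 + (-1)^6*(k-1).
P(9) = (8)^6 + 8
= 262144 + 8 = 262152.

262152


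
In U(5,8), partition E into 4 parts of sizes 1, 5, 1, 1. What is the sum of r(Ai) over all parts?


r(Ai) = min(|Ai|, 5) for each part.
Sum = min(1,5) + min(5,5) + min(1,5) + min(1,5)
    = 1 + 5 + 1 + 1
    = 8.

8


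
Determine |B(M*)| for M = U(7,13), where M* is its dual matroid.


The dual of U(r,n) is U(n-r, n) = U(6,13).
Bases of U(6,13) are all (6)-element subsets.
|B(M*)| = C(13,6) = 1716.

1716


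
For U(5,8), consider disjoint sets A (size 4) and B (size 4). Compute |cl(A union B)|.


|A union B| = 4 + 4 = 8 (disjoint).
In U(5,8), cl(S) = S if |S| < 5, else cl(S) = E.
Since 8 >= 5, cl(A union B) = E.
|cl(A union B)| = 8.

8


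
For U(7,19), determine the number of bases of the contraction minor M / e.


Contracting e from U(7,19) gives U(6,18).
Bases of U(6,18) = C(18,6) = 18! / (6! * 12!) = 18564.

18564


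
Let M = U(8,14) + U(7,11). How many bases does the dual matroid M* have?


(M1+M2)* = M1* + M2*.
M1* = U(6,14), bases: C(14,6) = 3003.
M2* = U(4,11), bases: C(11,4) = 330.
|B(M*)| = 3003 * 330 = 990990.

990990


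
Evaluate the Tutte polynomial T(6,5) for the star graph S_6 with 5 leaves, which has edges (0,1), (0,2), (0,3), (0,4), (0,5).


A star on 6 vertices is a tree with 5 edges.
T(x,y) = x^(5) for any tree.
T(6,5) = 6^5 = 7776.

7776


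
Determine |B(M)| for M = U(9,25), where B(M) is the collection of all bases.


Bases of U(9,25) are all 9-element subsets of the 25-element ground set.
Number of bases = C(25,9).
C(25,9) = 25! / (9! * 16!) = 2042975.

2042975


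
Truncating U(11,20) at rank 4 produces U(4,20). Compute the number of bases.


Truncating U(11,20) to rank 4 gives U(4,20).
Bases of U(4,20) are all 4-element subsets of 20 elements.
Number of bases = (20 choose 4) = 4845.

4845


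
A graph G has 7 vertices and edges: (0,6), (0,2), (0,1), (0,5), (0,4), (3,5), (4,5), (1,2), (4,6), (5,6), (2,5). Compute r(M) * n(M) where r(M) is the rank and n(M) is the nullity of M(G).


r(M) = |V| - c = 7 - 1 = 6.
nullity = |E| - r(M) = 11 - 6 = 5.
Product = 6 * 5 = 30.

30


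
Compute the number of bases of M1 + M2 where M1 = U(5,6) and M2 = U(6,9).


Bases of a direct sum M1 + M2: |B| = |B(M1)| * |B(M2)|.
|B(U(5,6))| = C(6,5) = 6.
|B(U(6,9))| = C(9,6) = 84.
Total bases = 6 * 84 = 504.

504


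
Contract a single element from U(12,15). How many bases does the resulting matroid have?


Contracting e from U(12,15) gives U(11,14).
Bases of U(11,14) = C(14,11) = 14! / (11! * 3!) = 364.

364


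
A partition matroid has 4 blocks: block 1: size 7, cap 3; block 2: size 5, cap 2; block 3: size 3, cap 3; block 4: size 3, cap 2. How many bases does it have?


A basis picks exactly ci elements from block i.
Number of bases = product of C(|Si|, ci).
= C(7,3) * C(5,2) * C(3,3) * C(3,2)
= 35 * 10 * 1 * 3
= 1050.

1050


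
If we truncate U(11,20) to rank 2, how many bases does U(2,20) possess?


Truncating U(11,20) to rank 2 gives U(2,20).
Bases of U(2,20) are all 2-element subsets of 20 elements.
Number of bases = (20 choose 2) = 190.

190


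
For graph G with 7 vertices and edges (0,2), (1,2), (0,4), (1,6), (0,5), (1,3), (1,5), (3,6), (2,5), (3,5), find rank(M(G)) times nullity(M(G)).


r(M) = |V| - c = 7 - 1 = 6.
nullity = |E| - r(M) = 10 - 6 = 4.
Product = 6 * 4 = 24.

24


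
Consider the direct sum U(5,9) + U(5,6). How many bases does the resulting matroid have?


Bases of a direct sum M1 + M2: |B| = |B(M1)| * |B(M2)|.
|B(U(5,9))| = C(9,5) = 126.
|B(U(5,6))| = C(6,5) = 6.
Total bases = 126 * 6 = 756.

756


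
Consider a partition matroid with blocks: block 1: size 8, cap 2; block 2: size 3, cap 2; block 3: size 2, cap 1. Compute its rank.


Rank of a partition matroid = sum of min(|Si|, ci) for each block.
= min(8,2) + min(3,2) + min(2,1)
= 2 + 2 + 1
= 5.

5


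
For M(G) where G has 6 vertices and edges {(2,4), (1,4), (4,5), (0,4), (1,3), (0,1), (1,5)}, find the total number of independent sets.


An independent set in a graphic matroid is an acyclic edge subset.
G has 6 vertices and 7 edges.
Enumerate all 2^7 = 128 subsets, checking for acyclicity.
Total independent sets = 96.

96


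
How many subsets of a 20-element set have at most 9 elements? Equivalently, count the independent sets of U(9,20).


Independent sets of U(9,20) are all subsets of size <= 9.
Count = (20 choose 0) + (20 choose 1) + (20 choose 2) + (20 choose 3) + (20 choose 4) + (20 choose 5) + (20 choose 6) + (20 choose 7) + (20 choose 8) + (20 choose 9)
     = 1 + 20 + 190 + 1140 + 4845 + 15504 + 38760 + 77520 + 125970 + 167960
     = 431910.

431910


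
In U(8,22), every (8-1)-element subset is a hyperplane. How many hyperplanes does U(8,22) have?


Hyperplanes of U(8,22) are flats of rank 7.
In a uniform matroid, these are exactly the (7)-element subsets.
Count = C(22,7) = 22! / (7! * 15!) = 170544.

170544


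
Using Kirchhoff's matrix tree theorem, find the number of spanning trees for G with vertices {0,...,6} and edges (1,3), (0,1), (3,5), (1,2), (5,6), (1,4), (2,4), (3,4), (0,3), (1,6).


By Kirchhoff's matrix tree theorem, the number of spanning trees equals
the determinant of any cofactor of the Laplacian matrix L.
G has 7 vertices and 10 edges.
Computing the (6 x 6) cofactor determinant gives 73.

73


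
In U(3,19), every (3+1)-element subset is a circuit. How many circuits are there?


In U(3,19), circuits are the (4)-element subsets.
Any set of 4 elements is dependent, and removing any one element gives
an independent set of size 3, so it is a minimal dependent set.
Number of circuits = C(19,4) = (19 * 18 * 17 * 16) / (1 * 2 * 3 * 4) = 3876.

3876


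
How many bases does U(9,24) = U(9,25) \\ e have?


Deleting e from U(9,25) gives U(9,24) since n > r.
Bases of U(9,24) = C(24,9) = 24! / (9! * 15!) = 1307504.

1307504


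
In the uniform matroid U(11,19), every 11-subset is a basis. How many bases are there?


Bases of U(11,19) are all 11-element subsets of the 19-element ground set.
Number of bases = C(19,11).
C(19,11) = 19! / (11! * 8!) = 75582.

75582


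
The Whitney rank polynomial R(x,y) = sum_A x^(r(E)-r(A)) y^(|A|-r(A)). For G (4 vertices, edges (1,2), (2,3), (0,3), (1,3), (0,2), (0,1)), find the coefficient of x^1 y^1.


R(x,y) = sum over A in 2^E of x^(r(E)-r(A)) * y^(|A|-r(A)).
G has 4 vertices, 6 edges. r(E) = 3.
Enumerate all 2^6 = 64 subsets.
Count subsets with r(E)-r(A)=1 and |A|-r(A)=1: 4.

4


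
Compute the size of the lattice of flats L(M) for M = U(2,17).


Flats of U(2,17): every subset of size < 2 is a flat, plus E itself.
Count = C(17,0) + C(17,1) + 1
     = 1 + 17 + 1
     = 19.

19


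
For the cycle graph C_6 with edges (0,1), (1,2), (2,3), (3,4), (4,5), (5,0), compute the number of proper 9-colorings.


P(C_6, k) = (k-1)^6 + (-1)^6*(k-1).
P(9) = (8)^6 + 8
= 262144 + 8 = 262152.

262152


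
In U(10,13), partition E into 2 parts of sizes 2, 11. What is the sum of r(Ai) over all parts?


r(Ai) = min(|Ai|, 10) for each part.
Sum = min(2,10) + min(11,10)
    = 2 + 10
    = 12.

12


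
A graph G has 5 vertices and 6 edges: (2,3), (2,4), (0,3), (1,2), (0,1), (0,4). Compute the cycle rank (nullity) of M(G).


Cycle rank (nullity) = |E| - r(M) = |E| - (|V| - c).
|E| = 6, |V| = 5, c = 1.
Nullity = 6 - (5 - 1) = 6 - 4 = 2.

2


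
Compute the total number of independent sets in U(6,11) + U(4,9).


For a direct sum, |I(M1+M2)| = |I(M1)| * |I(M2)|.
|I(U(6,11))| = sum C(11,k) for k=0..6 = 1486.
|I(U(4,9))| = sum C(9,k) for k=0..4 = 256.
Total = 1486 * 256 = 380416.

380416


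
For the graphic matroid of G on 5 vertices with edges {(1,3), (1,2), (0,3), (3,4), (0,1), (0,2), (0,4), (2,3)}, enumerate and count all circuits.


A circuit in a graphic matroid = edge set of a simple cycle.
G has 5 vertices and 8 edges.
Enumerating all minimal edge subsets forming cycles...
Total circuits found: 12.

12


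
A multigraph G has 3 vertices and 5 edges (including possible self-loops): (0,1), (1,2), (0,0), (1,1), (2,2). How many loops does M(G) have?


In a graphic matroid, a loop is a self-loop edge (u,u) with rank 0.
Examining all 5 edges for self-loops...
Self-loops found: (0,0), (1,1), (2,2)
Number of loops = 3.

3


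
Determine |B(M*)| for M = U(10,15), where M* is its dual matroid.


The dual of U(r,n) is U(n-r, n) = U(5,15).
Bases of U(5,15) are all (5)-element subsets.
|B(M*)| = C(15,5) = 15! / (5! * 10!) = 3003.

3003
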